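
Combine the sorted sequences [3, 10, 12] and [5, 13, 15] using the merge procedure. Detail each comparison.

Merging process:

Compare 3 vs 5: take 3 from left. Merged: [3]
Compare 10 vs 5: take 5 from right. Merged: [3, 5]
Compare 10 vs 13: take 10 from left. Merged: [3, 5, 10]
Compare 12 vs 13: take 12 from left. Merged: [3, 5, 10, 12]
Append remaining from right: [13, 15]. Merged: [3, 5, 10, 12, 13, 15]

Final merged array: [3, 5, 10, 12, 13, 15]
Total comparisons: 4

The merged array is [3, 5, 10, 12, 13, 15], requiring 4 comparisons. The merge step runs in O(n) time where n is the total number of elements.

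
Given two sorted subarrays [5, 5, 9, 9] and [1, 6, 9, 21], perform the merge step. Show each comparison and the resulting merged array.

Merging process:

Compare 5 vs 1: take 1 from right. Merged: [1]
Compare 5 vs 6: take 5 from left. Merged: [1, 5]
Compare 5 vs 6: take 5 from left. Merged: [1, 5, 5]
Compare 9 vs 6: take 6 from right. Merged: [1, 5, 5, 6]
Compare 9 vs 9: take 9 from left. Merged: [1, 5, 5, 6, 9]
Compare 9 vs 9: take 9 from left. Merged: [1, 5, 5, 6, 9, 9]
Append remaining from right: [9, 21]. Merged: [1, 5, 5, 6, 9, 9, 9, 21]

Final merged array: [1, 5, 5, 6, 9, 9, 9, 21]
Total comparisons: 6

The merged array is [1, 5, 5, 6, 9, 9, 9, 21], requiring 6 comparisons. The merge step runs in O(n) time where n is the total number of elements.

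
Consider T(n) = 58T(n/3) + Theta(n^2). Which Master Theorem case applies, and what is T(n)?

Master Theorem for T(n) = 58T(n/3) + O(n^2):

a = 58, b = 3, c = 2
log_b(a) = log_3(58) = 3.6960

Case 1: c = 2 < log_3(58) = 3.6960
T(n) = O(n^(log_3 58))

For T(n) = 58T(n/3) + O(n^2): log_3(58) = 3.6960. This is Case 1 of the Master Theorem (c < log_b(a), work dominated by leaves), giving O(n^(log_3 58)).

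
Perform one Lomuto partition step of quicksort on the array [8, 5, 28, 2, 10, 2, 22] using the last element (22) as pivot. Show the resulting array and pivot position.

Lomuto partition with pivot = 22:

Initial array: [8, 5, 28, 2, 10, 2, 22]

arr[0]=8 <= 22: swap with position 0, array becomes [8, 5, 28, 2, 10, 2, 22]
arr[1]=5 <= 22: swap with position 1, array becomes [8, 5, 28, 2, 10, 2, 22]
arr[2]=28 > 22: no swap
arr[3]=2 <= 22: swap with position 2, array becomes [8, 5, 2, 28, 10, 2, 22]
arr[4]=10 <= 22: swap with position 3, array becomes [8, 5, 2, 10, 28, 2, 22]
arr[5]=2 <= 22: swap with position 4, array becomes [8, 5, 2, 10, 2, 28, 22]

Place pivot at position 5: [8, 5, 2, 10, 2, 22, 28]
Pivot position: 5

After partitioning with pivot 22, the array becomes [8, 5, 2, 10, 2, 22, 28]. The pivot is placed at index 5. All elements to the left of the pivot are <= 22, and all elements to the right are > 22.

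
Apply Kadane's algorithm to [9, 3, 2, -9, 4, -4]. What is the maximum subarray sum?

Using Kadane's algorithm on [9, 3, 2, -9, 4, -4]:

Scanning through the array:
Position 1 (value 3): max_ending_here = 12, max_so_far = 12
Position 2 (value 2): max_ending_here = 14, max_so_far = 14
Position 3 (value -9): max_ending_here = 5, max_so_far = 14
Position 4 (value 4): max_ending_here = 9, max_so_far = 14
Position 5 (value -4): max_ending_here = 5, max_so_far = 14

Maximum subarray: [9, 3, 2]
Maximum sum: 14

The maximum subarray is [9, 3, 2] with sum 14. This subarray runs from index 0 to index 2.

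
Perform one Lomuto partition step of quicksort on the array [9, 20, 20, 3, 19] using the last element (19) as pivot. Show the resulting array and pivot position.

Lomuto partition with pivot = 19:

Initial array: [9, 20, 20, 3, 19]

arr[0]=9 <= 19: swap with position 0, array becomes [9, 20, 20, 3, 19]
arr[1]=20 > 19: no swap
arr[2]=20 > 19: no swap
arr[3]=3 <= 19: swap with position 1, array becomes [9, 3, 20, 20, 19]

Place pivot at position 2: [9, 3, 19, 20, 20]
Pivot position: 2

After partitioning with pivot 19, the array becomes [9, 3, 19, 20, 20]. The pivot is placed at index 2. All elements to the left of the pivot are <= 19, and all elements to the right are > 19.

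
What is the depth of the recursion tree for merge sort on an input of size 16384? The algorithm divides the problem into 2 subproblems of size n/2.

For divide and conquer with division factor 2:

Problem sizes at each level:
Level 0: 16384
Level 1: 8192
Level 2: 4096
Level 3: 2048
Level 4: 1024
Level 5: 512
Level 6: 256
Level 7: 128
Level 8: 64
Level 9: 32
Level 10: 16
Level 11: 8
Level 12: 4
Level 13: 2
Level 14: 1

The root is level 0 and the size-1 base case is level 14 (the tree spans levels 0 through 14, i.e. 15 levels counting the root), so the depth is the number of divisions: log_2(16384) = 14

The recursion tree depth is log_2(16384) = 14. At each level, the problem size is divided by 2, so it takes 14 divisions to reduce to a base case of size 1. The algorithm makes 2 recursive calls at each level.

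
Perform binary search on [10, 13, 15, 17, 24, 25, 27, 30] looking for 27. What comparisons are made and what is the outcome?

Binary search for 27 in [10, 13, 15, 17, 24, 25, 27, 30]:

lo=0, hi=7, mid=3, arr[mid]=17 -> 17 < 27, search right half
lo=4, hi=7, mid=5, arr[mid]=25 -> 25 < 27, search right half
lo=6, hi=7, mid=6, arr[mid]=27 -> Found target at index 6!

Binary search finds 27 at index 6 after 3 comparisons. The search repeatedly halves the search space by comparing with the middle element.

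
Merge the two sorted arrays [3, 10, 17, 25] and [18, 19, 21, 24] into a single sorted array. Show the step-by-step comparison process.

Merging process:

Compare 3 vs 18: take 3 from left. Merged: [3]
Compare 10 vs 18: take 10 from left. Merged: [3, 10]
Compare 17 vs 18: take 17 from left. Merged: [3, 10, 17]
Compare 25 vs 18: take 18 from right. Merged: [3, 10, 17, 18]
Compare 25 vs 19: take 19 from right. Merged: [3, 10, 17, 18, 19]
Compare 25 vs 21: take 21 from right. Merged: [3, 10, 17, 18, 19, 21]
Compare 25 vs 24: take 24 from right. Merged: [3, 10, 17, 18, 19, 21, 24]
Append remaining from left: [25]. Merged: [3, 10, 17, 18, 19, 21, 24, 25]

Final merged array: [3, 10, 17, 18, 19, 21, 24, 25]
Total comparisons: 7

The merged array is [3, 10, 17, 18, 19, 21, 24, 25], requiring 7 comparisons. The merge step runs in O(n) time where n is the total number of elements.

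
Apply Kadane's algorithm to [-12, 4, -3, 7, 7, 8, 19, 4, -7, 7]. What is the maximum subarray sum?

Using Kadane's algorithm on [-12, 4, -3, 7, 7, 8, 19, 4, -7, 7]:

Scanning through the array:
Position 1 (value 4): max_ending_here = 4, max_so_far = 4
Position 2 (value -3): max_ending_here = 1, max_so_far = 4
Position 3 (value 7): max_ending_here = 8, max_so_far = 8
Position 4 (value 7): max_ending_here = 15, max_so_far = 15
Position 5 (value 8): max_ending_here = 23, max_so_far = 23
Position 6 (value 19): max_ending_here = 42, max_so_far = 42
Position 7 (value 4): max_ending_here = 46, max_so_far = 46
Position 8 (value -7): max_ending_here = 39, max_so_far = 46
Position 9 (value 7): max_ending_here = 46, max_so_far = 46

Maximum subarray: [4, -3, 7, 7, 8, 19, 4]
Maximum sum: 46

The maximum subarray is [4, -3, 7, 7, 8, 19, 4] with sum 46. This subarray runs from index 1 to index 7.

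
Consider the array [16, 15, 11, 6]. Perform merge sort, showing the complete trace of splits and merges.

Merge sort trace:

Split: [16, 15, 11, 6] -> [16, 15] and [11, 6]
  Split: [16, 15] -> [16] and [15]
  Merge: [16] + [15] -> [15, 16]
  Split: [11, 6] -> [11] and [6]
  Merge: [11] + [6] -> [6, 11]
Merge: [15, 16] + [6, 11] -> [6, 11, 15, 16]

Final sorted array: [6, 11, 15, 16]

The merge sort proceeds by recursively splitting the array and merging sorted halves.
After all merges, the sorted array is [6, 11, 15, 16].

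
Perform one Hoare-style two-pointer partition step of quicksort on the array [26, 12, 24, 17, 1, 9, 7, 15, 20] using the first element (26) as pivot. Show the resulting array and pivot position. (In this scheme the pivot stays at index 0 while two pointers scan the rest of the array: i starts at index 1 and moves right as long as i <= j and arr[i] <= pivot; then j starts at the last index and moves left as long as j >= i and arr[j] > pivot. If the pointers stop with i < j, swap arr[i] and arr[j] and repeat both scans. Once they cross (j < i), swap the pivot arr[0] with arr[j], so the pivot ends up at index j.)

Hoare-style two-pointer partition with pivot = 26:

Initial array: [26, 12, 24, 17, 1, 9, 7, 15, 20]

Pointers start at i = 1, j = 8.
i ends at 9, j ends at 8: the pointers have crossed (j < i), so scanning stops.

Swap pivot arr[0] with arr[8] to place pivot at position 8: [20, 12, 24, 17, 1, 9, 7, 15, 26]
Pivot position: 8

After partitioning with pivot 26, the array becomes [20, 12, 24, 17, 1, 9, 7, 15, 26]. The pivot is placed at index 8. All elements to the left of the pivot are <= 26, and all elements to the right are > 26.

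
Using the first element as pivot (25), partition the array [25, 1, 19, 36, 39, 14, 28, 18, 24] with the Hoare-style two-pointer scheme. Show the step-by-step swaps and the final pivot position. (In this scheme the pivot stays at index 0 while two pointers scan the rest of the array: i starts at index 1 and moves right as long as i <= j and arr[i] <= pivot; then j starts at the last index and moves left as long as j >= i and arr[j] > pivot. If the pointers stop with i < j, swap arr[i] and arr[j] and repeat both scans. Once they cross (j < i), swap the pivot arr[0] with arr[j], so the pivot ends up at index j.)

Hoare-style two-pointer partition with pivot = 25:

Initial array: [25, 1, 19, 36, 39, 14, 28, 18, 24]

Pointers start at i = 1, j = 8.
i stops at index 3 (arr[3]=36 > 25), j stops at index 8 (arr[8]=24 <= 25): swap arr[3] and arr[8], array becomes [25, 1, 19, 24, 39, 14, 28, 18, 36]
i stops at index 4 (arr[4]=39 > 25), j stops at index 7 (arr[7]=18 <= 25): swap arr[4] and arr[7], array becomes [25, 1, 19, 24, 18, 14, 28, 39, 36]
i ends at 6, j ends at 5: the pointers have crossed (j < i), so scanning stops.

Swap pivot arr[0] with arr[5] to place pivot at position 5: [14, 1, 19, 24, 18, 25, 28, 39, 36]
Pivot position: 5

After partitioning with pivot 25, the array becomes [14, 1, 19, 24, 18, 25, 28, 39, 36]. The pivot is placed at index 5. All elements to the left of the pivot are <= 25, and all elements to the right are > 25.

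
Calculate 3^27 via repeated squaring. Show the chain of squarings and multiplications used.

Computing 3^27 by squaring (build up from 3^1; each line after the first costs one multiplication):

3^1 = 3
3^2 = (3^1)^2 = 3^2 = 9
3^3 = 3 * 3^2 = 3 * 9 = 27
3^6 = (3^3)^2 = 27^2 = 729
3^12 = (3^6)^2 = 729^2 = 531441
3^13 = 3 * 3^12 = 3 * 531441 = 1594323
3^26 = (3^13)^2 = 1594323^2 = 2541865828329
3^27 = 3 * 3^26 = 3 * 2541865828329 = 7625597484987

Result: 7625597484987
Multiplications needed: 7 (7 lines after 3^1)

3^27 = 7625597484987. Using exponentiation by squaring, this requires 7 multiplications. The key idea: if the exponent is even, square the half-power; if odd, multiply by the base once.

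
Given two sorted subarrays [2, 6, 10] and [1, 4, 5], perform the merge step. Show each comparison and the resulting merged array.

Merging process:

Compare 2 vs 1: take 1 from right. Merged: [1]
Compare 2 vs 4: take 2 from left. Merged: [1, 2]
Compare 6 vs 4: take 4 from right. Merged: [1, 2, 4]
Compare 6 vs 5: take 5 from right. Merged: [1, 2, 4, 5]
Append remaining from left: [6, 10]. Merged: [1, 2, 4, 5, 6, 10]

Final merged array: [1, 2, 4, 5, 6, 10]
Total comparisons: 4

The merged array is [1, 2, 4, 5, 6, 10], requiring 4 comparisons. The merge step runs in O(n) time where n is the total number of elements.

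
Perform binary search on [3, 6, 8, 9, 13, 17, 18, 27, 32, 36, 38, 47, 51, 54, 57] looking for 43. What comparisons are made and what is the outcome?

Binary search for 43 in [3, 6, 8, 9, 13, 17, 18, 27, 32, 36, 38, 47, 51, 54, 57]:

lo=0, hi=14, mid=7, arr[mid]=27 -> 27 < 43, search right half
lo=8, hi=14, mid=11, arr[mid]=47 -> 47 > 43, search left half
lo=8, hi=10, mid=9, arr[mid]=36 -> 36 < 43, search right half
lo=10, hi=10, mid=10, arr[mid]=38 -> 38 < 43, search right half
lo=11 > hi=10, target 43 not found

Binary search determines that 43 is not in the array after 4 comparisons. The search space was exhausted without finding the target.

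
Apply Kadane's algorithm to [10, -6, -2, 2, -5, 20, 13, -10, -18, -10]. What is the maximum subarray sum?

Using Kadane's algorithm on [10, -6, -2, 2, -5, 20, 13, -10, -18, -10]:

Scanning through the array:
Position 1 (value -6): max_ending_here = 4, max_so_far = 10
Position 2 (value -2): max_ending_here = 2, max_so_far = 10
Position 3 (value 2): max_ending_here = 4, max_so_far = 10
Position 4 (value -5): max_ending_here = -1, max_so_far = 10
Position 5 (value 20): max_ending_here = 20, max_so_far = 20
Position 6 (value 13): max_ending_here = 33, max_so_far = 33
Position 7 (value -10): max_ending_here = 23, max_so_far = 33
Position 8 (value -18): max_ending_here = 5, max_so_far = 33
Position 9 (value -10): max_ending_here = -5, max_so_far = 33

Maximum subarray: [20, 13]
Maximum sum: 33

The maximum subarray is [20, 13] with sum 33. This subarray runs from index 5 to index 6.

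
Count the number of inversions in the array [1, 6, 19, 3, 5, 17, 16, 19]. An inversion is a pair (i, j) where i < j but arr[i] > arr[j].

Finding inversions in [1, 6, 19, 3, 5, 17, 16, 19]:

(1, 3): arr[1]=6 > arr[3]=3
(1, 4): arr[1]=6 > arr[4]=5
(2, 3): arr[2]=19 > arr[3]=3
(2, 4): arr[2]=19 > arr[4]=5
(2, 5): arr[2]=19 > arr[5]=17
(2, 6): arr[2]=19 > arr[6]=16
(5, 6): arr[5]=17 > arr[6]=16

Total inversions: 7

The array has 7 inversion(s): (1,3), (1,4), (2,3), (2,4), (2,5), (2,6), (5,6). Each pair (i,j) satisfies i < j and arr[i] > arr[j].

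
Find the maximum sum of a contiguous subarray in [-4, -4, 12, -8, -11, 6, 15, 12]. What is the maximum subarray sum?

Using Kadane's algorithm on [-4, -4, 12, -8, -11, 6, 15, 12]:

Scanning through the array:
Position 1 (value -4): max_ending_here = -4, max_so_far = -4
Position 2 (value 12): max_ending_here = 12, max_so_far = 12
Position 3 (value -8): max_ending_here = 4, max_so_far = 12
Position 4 (value -11): max_ending_here = -7, max_so_far = 12
Position 5 (value 6): max_ending_here = 6, max_so_far = 12
Position 6 (value 15): max_ending_here = 21, max_so_far = 21
Position 7 (value 12): max_ending_here = 33, max_so_far = 33

Maximum subarray: [6, 15, 12]
Maximum sum: 33

The maximum subarray is [6, 15, 12] with sum 33. This subarray runs from index 5 to index 7.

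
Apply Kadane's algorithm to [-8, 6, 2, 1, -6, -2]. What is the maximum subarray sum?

Using Kadane's algorithm on [-8, 6, 2, 1, -6, -2]:

Scanning through the array:
Position 1 (value 6): max_ending_here = 6, max_so_far = 6
Position 2 (value 2): max_ending_here = 8, max_so_far = 8
Position 3 (value 1): max_ending_here = 9, max_so_far = 9
Position 4 (value -6): max_ending_here = 3, max_so_far = 9
Position 5 (value -2): max_ending_here = 1, max_so_far = 9

Maximum subarray: [6, 2, 1]
Maximum sum: 9

The maximum subarray is [6, 2, 1] with sum 9. This subarray runs from index 1 to index 3.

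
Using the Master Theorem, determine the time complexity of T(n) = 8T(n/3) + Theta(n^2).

Master Theorem for T(n) = 8T(n/3) + O(n^2):

a = 8, b = 3, c = 2
log_b(a) = log_3(8) = 1.8928

Case 3: c = 2 > log_3(8) = 1.8928
T(n) = O(n^2) = O(n^2)

For T(n) = 8T(n/3) + O(n^2): log_3(8) = 1.8928. This is Case 3 of the Master Theorem (c > log_b(a), work dominated by root), giving O(n^2).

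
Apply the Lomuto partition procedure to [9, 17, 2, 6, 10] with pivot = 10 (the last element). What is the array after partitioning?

Lomuto partition with pivot = 10:

Initial array: [9, 17, 2, 6, 10]

arr[0]=9 <= 10: swap with position 0, array becomes [9, 17, 2, 6, 10]
arr[1]=17 > 10: no swap
arr[2]=2 <= 10: swap with position 1, array becomes [9, 2, 17, 6, 10]
arr[3]=6 <= 10: swap with position 2, array becomes [9, 2, 6, 17, 10]

Place pivot at position 3: [9, 2, 6, 10, 17]
Pivot position: 3

After partitioning with pivot 10, the array becomes [9, 2, 6, 10, 17]. The pivot is placed at index 3. All elements to the left of the pivot are <= 10, and all elements to the right are > 10.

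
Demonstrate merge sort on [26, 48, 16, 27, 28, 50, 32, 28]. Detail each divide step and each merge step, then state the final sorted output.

Merge sort trace:

Split: [26, 48, 16, 27, 28, 50, 32, 28] -> [26, 48, 16, 27] and [28, 50, 32, 28]
  Split: [26, 48, 16, 27] -> [26, 48] and [16, 27]
    Split: [26, 48] -> [26] and [48]
    Merge: [26] + [48] -> [26, 48]
    Split: [16, 27] -> [16] and [27]
    Merge: [16] + [27] -> [16, 27]
  Merge: [26, 48] + [16, 27] -> [16, 26, 27, 48]
  Split: [28, 50, 32, 28] -> [28, 50] and [32, 28]
    Split: [28, 50] -> [28] and [50]
    Merge: [28] + [50] -> [28, 50]
    Split: [32, 28] -> [32] and [28]
    Merge: [32] + [28] -> [28, 32]
  Merge: [28, 50] + [28, 32] -> [28, 28, 32, 50]
Merge: [16, 26, 27, 48] + [28, 28, 32, 50] -> [16, 26, 27, 28, 28, 32, 48, 50]

Final sorted array: [16, 26, 27, 28, 28, 32, 48, 50]

The merge sort proceeds by recursively splitting the array and merging sorted halves.
After all merges, the sorted array is [16, 26, 27, 28, 28, 32, 48, 50].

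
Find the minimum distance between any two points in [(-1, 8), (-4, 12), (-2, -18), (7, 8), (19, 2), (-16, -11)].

Computing all pairwise distances among 6 points:

d((-1, 8), (-4, 12)) = 5.0 <-- minimum
d((-1, 8), (-2, -18)) = 26.0192
d((-1, 8), (7, 8)) = 8.0
d((-1, 8), (19, 2)) = 20.8806
d((-1, 8), (-16, -11)) = 24.2074
d((-4, 12), (-2, -18)) = 30.0666
d((-4, 12), (7, 8)) = 11.7047
d((-4, 12), (19, 2)) = 25.0799
d((-4, 12), (-16, -11)) = 25.9422
d((-2, -18), (7, 8)) = 27.5136
d((-2, -18), (19, 2)) = 29.0
d((-2, -18), (-16, -11)) = 15.6525
d((7, 8), (19, 2)) = 13.4164
d((7, 8), (-16, -11)) = 29.8329
d((19, 2), (-16, -11)) = 37.3363

Closest pair: (-1, 8) and (-4, 12) with distance 5.0

The closest pair is (-1, 8) and (-4, 12) with Euclidean distance 5.0. For 6 points, brute-force pairwise comparison is shown above. For large n, the divide-and-conquer algorithm (sort by x, recurse on halves, check the dividing strip) achieves O(n log n).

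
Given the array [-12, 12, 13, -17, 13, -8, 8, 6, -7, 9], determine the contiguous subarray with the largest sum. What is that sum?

Using Kadane's algorithm on [-12, 12, 13, -17, 13, -8, 8, 6, -7, 9]:

Scanning through the array:
Position 1 (value 12): max_ending_here = 12, max_so_far = 12
Position 2 (value 13): max_ending_here = 25, max_so_far = 25
Position 3 (value -17): max_ending_here = 8, max_so_far = 25
Position 4 (value 13): max_ending_here = 21, max_so_far = 25
Position 5 (value -8): max_ending_here = 13, max_so_far = 25
Position 6 (value 8): max_ending_here = 21, max_so_far = 25
Position 7 (value 6): max_ending_here = 27, max_so_far = 27
Position 8 (value -7): max_ending_here = 20, max_so_far = 27
Position 9 (value 9): max_ending_here = 29, max_so_far = 29

Maximum subarray: [12, 13, -17, 13, -8, 8, 6, -7, 9]
Maximum sum: 29

The maximum subarray is [12, 13, -17, 13, -8, 8, 6, -7, 9] with sum 29. This subarray runs from index 1 to index 9.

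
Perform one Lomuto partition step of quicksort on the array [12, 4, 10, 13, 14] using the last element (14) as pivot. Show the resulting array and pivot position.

Lomuto partition with pivot = 14:

Initial array: [12, 4, 10, 13, 14]

arr[0]=12 <= 14: swap with position 0, array becomes [12, 4, 10, 13, 14]
arr[1]=4 <= 14: swap with position 1, array becomes [12, 4, 10, 13, 14]
arr[2]=10 <= 14: swap with position 2, array becomes [12, 4, 10, 13, 14]
arr[3]=13 <= 14: swap with position 3, array becomes [12, 4, 10, 13, 14]

Place pivot at position 4: [12, 4, 10, 13, 14]
Pivot position: 4

After partitioning with pivot 14, the array becomes [12, 4, 10, 13, 14]. The pivot is placed at index 4. All elements to the left of the pivot are <= 14, and all elements to the right are > 14.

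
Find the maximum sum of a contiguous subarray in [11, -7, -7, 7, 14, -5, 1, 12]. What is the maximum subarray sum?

Using Kadane's algorithm on [11, -7, -7, 7, 14, -5, 1, 12]:

Scanning through the array:
Position 1 (value -7): max_ending_here = 4, max_so_far = 11
Position 2 (value -7): max_ending_here = -3, max_so_far = 11
Position 3 (value 7): max_ending_here = 7, max_so_far = 11
Position 4 (value 14): max_ending_here = 21, max_so_far = 21
Position 5 (value -5): max_ending_here = 16, max_so_far = 21
Position 6 (value 1): max_ending_here = 17, max_so_far = 21
Position 7 (value 12): max_ending_here = 29, max_so_far = 29

Maximum subarray: [7, 14, -5, 1, 12]
Maximum sum: 29

The maximum subarray is [7, 14, -5, 1, 12] with sum 29. This subarray runs from index 3 to index 7.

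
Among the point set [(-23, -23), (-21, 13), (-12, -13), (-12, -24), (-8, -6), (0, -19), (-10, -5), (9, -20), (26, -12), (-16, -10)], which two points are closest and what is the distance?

Computing all pairwise distances among 10 points:

d((-23, -23), (-21, 13)) = 36.0555
d((-23, -23), (-12, -13)) = 14.8661
d((-23, -23), (-12, -24)) = 11.0454
d((-23, -23), (-8, -6)) = 22.6716
d((-23, -23), (0, -19)) = 23.3452
d((-23, -23), (-10, -5)) = 22.2036
d((-23, -23), (9, -20)) = 32.1403
d((-23, -23), (26, -12)) = 50.2195
d((-23, -23), (-16, -10)) = 14.7648
d((-21, 13), (-12, -13)) = 27.5136
d((-21, 13), (-12, -24)) = 38.0789
d((-21, 13), (-8, -6)) = 23.0217
d((-21, 13), (0, -19)) = 38.2753
d((-21, 13), (-10, -5)) = 21.095
d((-21, 13), (9, -20)) = 44.5982
d((-21, 13), (26, -12)) = 53.2353
d((-21, 13), (-16, -10)) = 23.5372
d((-12, -13), (-12, -24)) = 11.0
d((-12, -13), (-8, -6)) = 8.0623
d((-12, -13), (0, -19)) = 13.4164
d((-12, -13), (-10, -5)) = 8.2462
d((-12, -13), (9, -20)) = 22.1359
d((-12, -13), (26, -12)) = 38.0132
d((-12, -13), (-16, -10)) = 5.0
d((-12, -24), (-8, -6)) = 18.4391
d((-12, -24), (0, -19)) = 13.0
d((-12, -24), (-10, -5)) = 19.105
d((-12, -24), (9, -20)) = 21.3776
d((-12, -24), (26, -12)) = 39.8497
d((-12, -24), (-16, -10)) = 14.5602
d((-8, -6), (0, -19)) = 15.2643
d((-8, -6), (-10, -5)) = 2.2361 <-- minimum
d((-8, -6), (9, -20)) = 22.0227
d((-8, -6), (26, -12)) = 34.5254
d((-8, -6), (-16, -10)) = 8.9443
d((0, -19), (-10, -5)) = 17.2047
d((0, -19), (9, -20)) = 9.0554
d((0, -19), (26, -12)) = 26.9258
d((0, -19), (-16, -10)) = 18.3576
d((-10, -5), (9, -20)) = 24.2074
d((-10, -5), (26, -12)) = 36.6742
d((-10, -5), (-16, -10)) = 7.8102
d((9, -20), (26, -12)) = 18.7883
d((9, -20), (-16, -10)) = 26.9258
d((26, -12), (-16, -10)) = 42.0476

Closest pair: (-8, -6) and (-10, -5) with distance 2.2361

The closest pair is (-8, -6) and (-10, -5) with Euclidean distance 2.2361. For 10 points, brute-force pairwise comparison is shown above. For large n, the divide-and-conquer algorithm (sort by x, recurse on halves, check the dividing strip) achieves O(n log n).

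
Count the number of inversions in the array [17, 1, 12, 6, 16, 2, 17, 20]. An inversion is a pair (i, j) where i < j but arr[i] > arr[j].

Finding inversions in [17, 1, 12, 6, 16, 2, 17, 20]:

(0, 1): arr[0]=17 > arr[1]=1
(0, 2): arr[0]=17 > arr[2]=12
(0, 3): arr[0]=17 > arr[3]=6
(0, 4): arr[0]=17 > arr[4]=16
(0, 5): arr[0]=17 > arr[5]=2
(2, 3): arr[2]=12 > arr[3]=6
(2, 5): arr[2]=12 > arr[5]=2
(3, 5): arr[3]=6 > arr[5]=2
(4, 5): arr[4]=16 > arr[5]=2

Total inversions: 9

The array has 9 inversion(s): (0,1), (0,2), (0,3), (0,4), (0,5), (2,3), (2,5), (3,5), (4,5). Each pair (i,j) satisfies i < j and arr[i] > arr[j].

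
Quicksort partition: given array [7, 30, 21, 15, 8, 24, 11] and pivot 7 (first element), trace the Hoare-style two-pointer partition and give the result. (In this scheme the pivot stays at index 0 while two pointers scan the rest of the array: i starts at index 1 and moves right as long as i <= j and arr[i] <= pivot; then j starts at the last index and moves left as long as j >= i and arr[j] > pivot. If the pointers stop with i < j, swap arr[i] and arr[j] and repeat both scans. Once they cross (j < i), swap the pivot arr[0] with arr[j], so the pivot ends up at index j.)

Hoare-style two-pointer partition with pivot = 7:

Initial array: [7, 30, 21, 15, 8, 24, 11]

Pointers start at i = 1, j = 6.
i ends at 1, j ends at 0: the pointers have crossed (j < i), so scanning stops.

j = 0, so swapping arr[0] with arr[j] leaves the pivot at position 0: [7, 30, 21, 15, 8, 24, 11]
Pivot position: 0

After partitioning with pivot 7, the array becomes [7, 30, 21, 15, 8, 24, 11]. The pivot is placed at index 0. All elements to the left of the pivot are <= 7, and all elements to the right are > 7.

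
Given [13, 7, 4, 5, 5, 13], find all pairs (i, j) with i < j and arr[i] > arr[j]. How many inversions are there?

Finding inversions in [13, 7, 4, 5, 5, 13]:

(0, 1): arr[0]=13 > arr[1]=7
(0, 2): arr[0]=13 > arr[2]=4
(0, 3): arr[0]=13 > arr[3]=5
(0, 4): arr[0]=13 > arr[4]=5
(1, 2): arr[1]=7 > arr[2]=4
(1, 3): arr[1]=7 > arr[3]=5
(1, 4): arr[1]=7 > arr[4]=5

Total inversions: 7

The array has 7 inversion(s): (0,1), (0,2), (0,3), (0,4), (1,2), (1,3), (1,4). Each pair (i,j) satisfies i < j and arr[i] > arr[j].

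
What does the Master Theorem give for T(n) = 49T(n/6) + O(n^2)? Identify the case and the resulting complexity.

Master Theorem for T(n) = 49T(n/6) + O(n^2):

a = 49, b = 6, c = 2
log_b(a) = log_6(49) = 2.1721

Case 1: c = 2 < log_6(49) = 2.1721
T(n) = O(n^(log_6 49))

For T(n) = 49T(n/6) + O(n^2): log_6(49) = 2.1721. This is Case 1 of the Master Theorem (c < log_b(a), work dominated by leaves), giving O(n^(log_6 49)).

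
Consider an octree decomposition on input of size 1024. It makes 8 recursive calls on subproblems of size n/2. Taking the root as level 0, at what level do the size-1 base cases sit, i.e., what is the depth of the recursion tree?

For divide and conquer with division factor 2:

Problem sizes at each level:
Level 0: 1024
Level 1: 512
Level 2: 256
Level 3: 128
Level 4: 64
Level 5: 32
Level 6: 16
Level 7: 8
Level 8: 4
Level 9: 2
Level 10: 1

The root is level 0 and the size-1 base case is level 10 (the tree spans levels 0 through 10, i.e. 11 levels counting the root), so the depth is the number of divisions: log_2(1024) = 10

The recursion tree depth is log_2(1024) = 10. At each level, the problem size is divided by 2, so it takes 10 divisions to reduce to a base case of size 1. The algorithm makes 8 recursive calls at each level.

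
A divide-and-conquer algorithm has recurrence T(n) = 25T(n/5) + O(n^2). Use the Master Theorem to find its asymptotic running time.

Master Theorem for T(n) = 25T(n/5) + O(n^2):

a = 25, b = 5, c = 2
log_b(a) = log_5(25) = 2.0000

Case 2: c = 2 = log_5(25) = 2.0000
T(n) = O(n^2 log n) = O(n^2 log n)

For T(n) = 25T(n/5) + O(n^2): log_5(25) = 2.0000. This is Case 2 of the Master Theorem (c = log_b(a), equal work at all levels), giving O(n^2 log n).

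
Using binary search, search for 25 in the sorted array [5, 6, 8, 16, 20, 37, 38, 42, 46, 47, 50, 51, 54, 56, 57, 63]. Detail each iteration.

Binary search for 25 in [5, 6, 8, 16, 20, 37, 38, 42, 46, 47, 50, 51, 54, 56, 57, 63]:

lo=0, hi=15, mid=7, arr[mid]=42 -> 42 > 25, search left half
lo=0, hi=6, mid=3, arr[mid]=16 -> 16 < 25, search right half
lo=4, hi=6, mid=5, arr[mid]=37 -> 37 > 25, search left half
lo=4, hi=4, mid=4, arr[mid]=20 -> 20 < 25, search right half
lo=5 > hi=4, target 25 not found

Binary search determines that 25 is not in the array after 4 comparisons. The search space was exhausted without finding the target.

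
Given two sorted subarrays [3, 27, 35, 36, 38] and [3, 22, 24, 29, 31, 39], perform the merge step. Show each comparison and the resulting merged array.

Merging process:

Compare 3 vs 3: take 3 from left. Merged: [3]
Compare 27 vs 3: take 3 from right. Merged: [3, 3]
Compare 27 vs 22: take 22 from right. Merged: [3, 3, 22]
Compare 27 vs 24: take 24 from right. Merged: [3, 3, 22, 24]
Compare 27 vs 29: take 27 from left. Merged: [3, 3, 22, 24, 27]
Compare 35 vs 29: take 29 from right. Merged: [3, 3, 22, 24, 27, 29]
Compare 35 vs 31: take 31 from right. Merged: [3, 3, 22, 24, 27, 29, 31]
Compare 35 vs 39: take 35 from left. Merged: [3, 3, 22, 24, 27, 29, 31, 35]
Compare 36 vs 39: take 36 from left. Merged: [3, 3, 22, 24, 27, 29, 31, 35, 36]
Compare 38 vs 39: take 38 from left. Merged: [3, 3, 22, 24, 27, 29, 31, 35, 36, 38]
Append remaining from right: [39]. Merged: [3, 3, 22, 24, 27, 29, 31, 35, 36, 38, 39]

Final merged array: [3, 3, 22, 24, 27, 29, 31, 35, 36, 38, 39]
Total comparisons: 10

The merged array is [3, 3, 22, 24, 27, 29, 31, 35, 36, 38, 39], requiring 10 comparisons. The merge step runs in O(n) time where n is the total number of elements.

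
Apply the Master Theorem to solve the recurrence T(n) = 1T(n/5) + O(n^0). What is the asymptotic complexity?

Master Theorem for T(n) = 1T(n/5) + O(n^0):

a = 1, b = 5, c = 0
log_b(a) = log_5(1) = 0.0000

Case 2: c = 0 = log_5(1) = 0.0000
T(n) = O(n^0 log n) = O(log n)

For T(n) = 1T(n/5) + O(n^0): log_5(1) = 0.0000. This is Case 2 of the Master Theorem (c = log_b(a), equal work at all levels), giving O(log n).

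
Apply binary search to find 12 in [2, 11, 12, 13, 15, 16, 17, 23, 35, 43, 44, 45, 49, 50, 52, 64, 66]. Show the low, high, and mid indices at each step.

Binary search for 12 in [2, 11, 12, 13, 15, 16, 17, 23, 35, 43, 44, 45, 49, 50, 52, 64, 66]:

lo=0, hi=16, mid=8, arr[mid]=35 -> 35 > 12, search left half
lo=0, hi=7, mid=3, arr[mid]=13 -> 13 > 12, search left half
lo=0, hi=2, mid=1, arr[mid]=11 -> 11 < 12, search right half
lo=2, hi=2, mid=2, arr[mid]=12 -> Found target at index 2!

Binary search finds 12 at index 2 after 4 comparisons. The search repeatedly halves the search space by comparing with the middle element.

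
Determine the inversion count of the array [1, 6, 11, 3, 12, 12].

Finding inversions in [1, 6, 11, 3, 12, 12]:

(1, 3): arr[1]=6 > arr[3]=3
(2, 3): arr[2]=11 > arr[3]=3

Total inversions: 2

The array has 2 inversion(s): (1,3), (2,3). Each pair (i,j) satisfies i < j and arr[i] > arr[j].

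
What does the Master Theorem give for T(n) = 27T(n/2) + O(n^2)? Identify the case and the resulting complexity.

Master Theorem for T(n) = 27T(n/2) + O(n^2):

a = 27, b = 2, c = 2
log_b(a) = log_2(27) = 4.7549

Case 1: c = 2 < log_2(27) = 4.7549
T(n) = O(n^(log_2 27))

For T(n) = 27T(n/2) + O(n^2): log_2(27) = 4.7549. This is Case 1 of the Master Theorem (c < log_b(a), work dominated by leaves), giving O(n^(log_2 27)).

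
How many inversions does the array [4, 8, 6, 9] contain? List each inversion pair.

Finding inversions in [4, 8, 6, 9]:

(1, 2): arr[1]=8 > arr[2]=6

Total inversions: 1

The array has 1 inversion(s): (1,2). Each pair (i,j) satisfies i < j and arr[i] > arr[j].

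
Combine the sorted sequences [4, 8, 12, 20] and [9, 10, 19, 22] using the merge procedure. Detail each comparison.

Merging process:

Compare 4 vs 9: take 4 from left. Merged: [4]
Compare 8 vs 9: take 8 from left. Merged: [4, 8]
Compare 12 vs 9: take 9 from right. Merged: [4, 8, 9]
Compare 12 vs 10: take 10 from right. Merged: [4, 8, 9, 10]
Compare 12 vs 19: take 12 from left. Merged: [4, 8, 9, 10, 12]
Compare 20 vs 19: take 19 from right. Merged: [4, 8, 9, 10, 12, 19]
Compare 20 vs 22: take 20 from left. Merged: [4, 8, 9, 10, 12, 19, 20]
Append remaining from right: [22]. Merged: [4, 8, 9, 10, 12, 19, 20, 22]

Final merged array: [4, 8, 9, 10, 12, 19, 20, 22]
Total comparisons: 7

The merged array is [4, 8, 9, 10, 12, 19, 20, 22], requiring 7 comparisons. The merge step runs in O(n) time where n is the total number of elements.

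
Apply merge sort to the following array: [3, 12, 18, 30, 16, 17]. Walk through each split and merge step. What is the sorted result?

Merge sort trace:

Split: [3, 12, 18, 30, 16, 17] -> [3, 12, 18] and [30, 16, 17]
  Split: [3, 12, 18] -> [3] and [12, 18]
    Split: [12, 18] -> [12] and [18]
    Merge: [12] + [18] -> [12, 18]
  Merge: [3] + [12, 18] -> [3, 12, 18]
  Split: [30, 16, 17] -> [30] and [16, 17]
    Split: [16, 17] -> [16] and [17]
    Merge: [16] + [17] -> [16, 17]
  Merge: [30] + [16, 17] -> [16, 17, 30]
Merge: [3, 12, 18] + [16, 17, 30] -> [3, 12, 16, 17, 18, 30]

Final sorted array: [3, 12, 16, 17, 18, 30]

The merge sort proceeds by recursively splitting the array and merging sorted halves.
After all merges, the sorted array is [3, 12, 16, 17, 18, 30].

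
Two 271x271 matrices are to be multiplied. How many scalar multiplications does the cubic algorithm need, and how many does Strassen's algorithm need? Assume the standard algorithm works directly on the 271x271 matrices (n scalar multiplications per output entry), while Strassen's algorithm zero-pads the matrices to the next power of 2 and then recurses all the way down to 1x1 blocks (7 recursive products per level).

Matrix multiplication for 271x271 matrices:

Strassen's algorithm requires power-of-2 dimensions. Pad 271x271 to 512x512 (next power of 2).

Standard algorithm: 271^3 = 19902511 multiplications
Strassen's algorithm: 7^(log2(512)) = 7^9 = 40353607 multiplications
Difference: 19902511 - 40353607 = -20451096 (Strassen uses MORE here due to padding overhead — for small or just-over-power-of-2 n, padding can outweigh the per-level savings)

Standard: 19902511 multiplications (271^3). Strassen: 40353607 multiplications (7^9, after padding to 512x512). Strassen reduces 8 recursive multiplications to 7 at each level.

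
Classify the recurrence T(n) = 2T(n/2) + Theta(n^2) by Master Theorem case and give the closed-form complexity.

Master Theorem for T(n) = 2T(n/2) + O(n^2):

a = 2, b = 2, c = 2
log_b(a) = log_2(2) = 1.0000

Case 3: c = 2 > log_2(2) = 1.0000
T(n) = O(n^2) = O(n^2)

For T(n) = 2T(n/2) + O(n^2): log_2(2) = 1.0000. This is Case 3 of the Master Theorem (c > log_b(a), work dominated by root), giving O(n^2).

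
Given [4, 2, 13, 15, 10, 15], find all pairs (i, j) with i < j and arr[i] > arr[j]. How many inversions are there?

Finding inversions in [4, 2, 13, 15, 10, 15]:

(0, 1): arr[0]=4 > arr[1]=2
(2, 4): arr[2]=13 > arr[4]=10
(3, 4): arr[3]=15 > arr[4]=10

Total inversions: 3

The array has 3 inversion(s): (0,1), (2,4), (3,4). Each pair (i,j) satisfies i < j and arr[i] > arr[j].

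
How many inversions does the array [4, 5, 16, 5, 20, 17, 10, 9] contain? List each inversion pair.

Finding inversions in [4, 5, 16, 5, 20, 17, 10, 9]:

(2, 3): arr[2]=16 > arr[3]=5
(2, 6): arr[2]=16 > arr[6]=10
(2, 7): arr[2]=16 > arr[7]=9
(4, 5): arr[4]=20 > arr[5]=17
(4, 6): arr[4]=20 > arr[6]=10
(4, 7): arr[4]=20 > arr[7]=9
(5, 6): arr[5]=17 > arr[6]=10
(5, 7): arr[5]=17 > arr[7]=9
(6, 7): arr[6]=10 > arr[7]=9

Total inversions: 9

The array has 9 inversion(s): (2,3), (2,6), (2,7), (4,5), (4,6), (4,7), (5,6), (5,7), (6,7). Each pair (i,j) satisfies i < j and arr[i] > arr[j].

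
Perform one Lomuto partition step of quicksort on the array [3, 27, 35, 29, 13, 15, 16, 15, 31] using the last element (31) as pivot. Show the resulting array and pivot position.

Lomuto partition with pivot = 31:

Initial array: [3, 27, 35, 29, 13, 15, 16, 15, 31]

arr[0]=3 <= 31: swap with position 0, array becomes [3, 27, 35, 29, 13, 15, 16, 15, 31]
arr[1]=27 <= 31: swap with position 1, array becomes [3, 27, 35, 29, 13, 15, 16, 15, 31]
arr[2]=35 > 31: no swap
arr[3]=29 <= 31: swap with position 2, array becomes [3, 27, 29, 35, 13, 15, 16, 15, 31]
arr[4]=13 <= 31: swap with position 3, array becomes [3, 27, 29, 13, 35, 15, 16, 15, 31]
arr[5]=15 <= 31: swap with position 4, array becomes [3, 27, 29, 13, 15, 35, 16, 15, 31]
arr[6]=16 <= 31: swap with position 5, array becomes [3, 27, 29, 13, 15, 16, 35, 15, 31]
arr[7]=15 <= 31: swap with position 6, array becomes [3, 27, 29, 13, 15, 16, 15, 35, 31]

Place pivot at position 7: [3, 27, 29, 13, 15, 16, 15, 31, 35]
Pivot position: 7

After partitioning with pivot 31, the array becomes [3, 27, 29, 13, 15, 16, 15, 31, 35]. The pivot is placed at index 7. All elements to the left of the pivot are <= 31, and all elements to the right are > 31.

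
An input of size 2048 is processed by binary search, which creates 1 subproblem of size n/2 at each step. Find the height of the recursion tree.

For divide and conquer with division factor 2:

Problem sizes at each level:
Level 0: 2048
Level 1: 1024
Level 2: 512
Level 3: 256
Level 4: 128
Level 5: 64
Level 6: 32
Level 7: 16
Level 8: 8
Level 9: 4
Level 10: 2
Level 11: 1

The root is level 0 and the size-1 base case is level 11 (the tree spans levels 0 through 11, i.e. 12 levels counting the root), so the depth is the number of divisions: log_2(2048) = 11

The recursion tree depth is log_2(2048) = 11. At each level, the problem size is divided by 2, so it takes 11 divisions to reduce to a base case of size 1. The algorithm makes 1 recursive call at each level.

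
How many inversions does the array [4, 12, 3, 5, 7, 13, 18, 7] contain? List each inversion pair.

Finding inversions in [4, 12, 3, 5, 7, 13, 18, 7]:

(0, 2): arr[0]=4 > arr[2]=3
(1, 2): arr[1]=12 > arr[2]=3
(1, 3): arr[1]=12 > arr[3]=5
(1, 4): arr[1]=12 > arr[4]=7
(1, 7): arr[1]=12 > arr[7]=7
(5, 7): arr[5]=13 > arr[7]=7
(6, 7): arr[6]=18 > arr[7]=7

Total inversions: 7

The array has 7 inversion(s): (0,2), (1,2), (1,3), (1,4), (1,7), (5,7), (6,7). Each pair (i,j) satisfies i < j and arr[i] > arr[j].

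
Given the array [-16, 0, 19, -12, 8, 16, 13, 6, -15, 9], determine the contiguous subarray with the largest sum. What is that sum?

Using Kadane's algorithm on [-16, 0, 19, -12, 8, 16, 13, 6, -15, 9]:

Scanning through the array:
Position 1 (value 0): max_ending_here = 0, max_so_far = 0
Position 2 (value 19): max_ending_here = 19, max_so_far = 19
Position 3 (value -12): max_ending_here = 7, max_so_far = 19
Position 4 (value 8): max_ending_here = 15, max_so_far = 19
Position 5 (value 16): max_ending_here = 31, max_so_far = 31
Position 6 (value 13): max_ending_here = 44, max_so_far = 44
Position 7 (value 6): max_ending_here = 50, max_so_far = 50
Position 8 (value -15): max_ending_here = 35, max_so_far = 50
Position 9 (value 9): max_ending_here = 44, max_so_far = 50

Maximum subarray: [0, 19, -12, 8, 16, 13, 6]
Maximum sum: 50

The maximum subarray is [0, 19, -12, 8, 16, 13, 6] with sum 50. This subarray runs from index 1 to index 7.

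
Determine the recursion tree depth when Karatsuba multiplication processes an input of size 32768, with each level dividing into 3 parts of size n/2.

For divide and conquer with division factor 2:

Problem sizes at each level:
Level 0: 32768
Level 1: 16384
Level 2: 8192
Level 3: 4096
Level 4: 2048
Level 5: 1024
Level 6: 512
Level 7: 256
Level 8: 128
Level 9: 64
Level 10: 32
Level 11: 16
Level 12: 8
Level 13: 4
Level 14: 2
Level 15: 1

The root is level 0 and the size-1 base case is level 15 (the tree spans levels 0 through 15, i.e. 16 levels counting the root), so the depth is the number of divisions: log_2(32768) = 15

The recursion tree depth is log_2(32768) = 15. At each level, the problem size is divided by 2, so it takes 15 divisions to reduce to a base case of size 1. The algorithm makes 3 recursive calls at each level.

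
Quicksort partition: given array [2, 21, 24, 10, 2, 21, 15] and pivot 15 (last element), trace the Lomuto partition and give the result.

Lomuto partition with pivot = 15:

Initial array: [2, 21, 24, 10, 2, 21, 15]

arr[0]=2 <= 15: swap with position 0, array becomes [2, 21, 24, 10, 2, 21, 15]
arr[1]=21 > 15: no swap
arr[2]=24 > 15: no swap
arr[3]=10 <= 15: swap with position 1, array becomes [2, 10, 24, 21, 2, 21, 15]
arr[4]=2 <= 15: swap with position 2, array becomes [2, 10, 2, 21, 24, 21, 15]
arr[5]=21 > 15: no swap

Place pivot at position 3: [2, 10, 2, 15, 24, 21, 21]
Pivot position: 3

After partitioning with pivot 15, the array becomes [2, 10, 2, 15, 24, 21, 21]. The pivot is placed at index 3. All elements to the left of the pivot are <= 15, and all elements to the right are > 15.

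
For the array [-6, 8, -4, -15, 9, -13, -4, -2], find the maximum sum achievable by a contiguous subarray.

Using Kadane's algorithm on [-6, 8, -4, -15, 9, -13, -4, -2]:

Scanning through the array:
Position 1 (value 8): max_ending_here = 8, max_so_far = 8
Position 2 (value -4): max_ending_here = 4, max_so_far = 8
Position 3 (value -15): max_ending_here = -11, max_so_far = 8
Position 4 (value 9): max_ending_here = 9, max_so_far = 9
Position 5 (value -13): max_ending_here = -4, max_so_far = 9
Position 6 (value -4): max_ending_here = -4, max_so_far = 9
Position 7 (value -2): max_ending_here = -2, max_so_far = 9

Maximum subarray: [9]
Maximum sum: 9

The maximum subarray is [9] with sum 9. This subarray runs from index 4 to index 4.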